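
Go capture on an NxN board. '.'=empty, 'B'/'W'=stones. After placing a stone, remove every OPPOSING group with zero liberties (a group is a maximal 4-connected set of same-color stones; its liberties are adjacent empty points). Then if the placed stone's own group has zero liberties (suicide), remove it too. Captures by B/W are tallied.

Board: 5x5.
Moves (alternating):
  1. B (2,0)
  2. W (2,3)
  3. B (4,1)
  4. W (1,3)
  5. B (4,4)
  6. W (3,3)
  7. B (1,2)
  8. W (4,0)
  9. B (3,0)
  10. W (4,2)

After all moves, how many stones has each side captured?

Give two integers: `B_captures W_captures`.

Move 1: B@(2,0) -> caps B=0 W=0
Move 2: W@(2,3) -> caps B=0 W=0
Move 3: B@(4,1) -> caps B=0 W=0
Move 4: W@(1,3) -> caps B=0 W=0
Move 5: B@(4,4) -> caps B=0 W=0
Move 6: W@(3,3) -> caps B=0 W=0
Move 7: B@(1,2) -> caps B=0 W=0
Move 8: W@(4,0) -> caps B=0 W=0
Move 9: B@(3,0) -> caps B=1 W=0
Move 10: W@(4,2) -> caps B=1 W=0

Answer: 1 0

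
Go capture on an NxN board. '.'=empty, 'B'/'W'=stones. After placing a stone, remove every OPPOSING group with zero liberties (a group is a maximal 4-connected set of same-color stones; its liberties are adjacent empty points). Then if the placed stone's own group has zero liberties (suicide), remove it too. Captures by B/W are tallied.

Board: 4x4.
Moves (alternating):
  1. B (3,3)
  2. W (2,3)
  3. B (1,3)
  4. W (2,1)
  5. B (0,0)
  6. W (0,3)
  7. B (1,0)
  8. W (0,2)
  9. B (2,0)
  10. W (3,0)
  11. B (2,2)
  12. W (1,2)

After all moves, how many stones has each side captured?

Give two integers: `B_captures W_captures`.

Move 1: B@(3,3) -> caps B=0 W=0
Move 2: W@(2,3) -> caps B=0 W=0
Move 3: B@(1,3) -> caps B=0 W=0
Move 4: W@(2,1) -> caps B=0 W=0
Move 5: B@(0,0) -> caps B=0 W=0
Move 6: W@(0,3) -> caps B=0 W=0
Move 7: B@(1,0) -> caps B=0 W=0
Move 8: W@(0,2) -> caps B=0 W=0
Move 9: B@(2,0) -> caps B=0 W=0
Move 10: W@(3,0) -> caps B=0 W=0
Move 11: B@(2,2) -> caps B=1 W=0
Move 12: W@(1,2) -> caps B=1 W=0

Answer: 1 0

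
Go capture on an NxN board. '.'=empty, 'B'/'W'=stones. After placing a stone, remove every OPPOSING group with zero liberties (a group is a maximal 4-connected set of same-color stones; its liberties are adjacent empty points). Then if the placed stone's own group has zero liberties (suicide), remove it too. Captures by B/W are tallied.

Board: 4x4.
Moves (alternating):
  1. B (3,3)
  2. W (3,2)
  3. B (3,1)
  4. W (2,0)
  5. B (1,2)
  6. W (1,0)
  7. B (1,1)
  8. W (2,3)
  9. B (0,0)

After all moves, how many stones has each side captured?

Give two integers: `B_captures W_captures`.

Move 1: B@(3,3) -> caps B=0 W=0
Move 2: W@(3,2) -> caps B=0 W=0
Move 3: B@(3,1) -> caps B=0 W=0
Move 4: W@(2,0) -> caps B=0 W=0
Move 5: B@(1,2) -> caps B=0 W=0
Move 6: W@(1,0) -> caps B=0 W=0
Move 7: B@(1,1) -> caps B=0 W=0
Move 8: W@(2,3) -> caps B=0 W=1
Move 9: B@(0,0) -> caps B=0 W=1

Answer: 0 1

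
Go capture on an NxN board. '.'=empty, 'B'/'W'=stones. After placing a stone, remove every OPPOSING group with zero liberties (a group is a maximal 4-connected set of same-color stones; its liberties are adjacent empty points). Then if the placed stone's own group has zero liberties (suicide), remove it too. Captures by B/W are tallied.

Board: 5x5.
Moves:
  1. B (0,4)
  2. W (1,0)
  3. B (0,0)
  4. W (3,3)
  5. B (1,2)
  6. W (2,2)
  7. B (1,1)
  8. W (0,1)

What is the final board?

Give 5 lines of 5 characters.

Move 1: B@(0,4) -> caps B=0 W=0
Move 2: W@(1,0) -> caps B=0 W=0
Move 3: B@(0,0) -> caps B=0 W=0
Move 4: W@(3,3) -> caps B=0 W=0
Move 5: B@(1,2) -> caps B=0 W=0
Move 6: W@(2,2) -> caps B=0 W=0
Move 7: B@(1,1) -> caps B=0 W=0
Move 8: W@(0,1) -> caps B=0 W=1

Answer: .W..B
WBB..
..W..
...W.
.....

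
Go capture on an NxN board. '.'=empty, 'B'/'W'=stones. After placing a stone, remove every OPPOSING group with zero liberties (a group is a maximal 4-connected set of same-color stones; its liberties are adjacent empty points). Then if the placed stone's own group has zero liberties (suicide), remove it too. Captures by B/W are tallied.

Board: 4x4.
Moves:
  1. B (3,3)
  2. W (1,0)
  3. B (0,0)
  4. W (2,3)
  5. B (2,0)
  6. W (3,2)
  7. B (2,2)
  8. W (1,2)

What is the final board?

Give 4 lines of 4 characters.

Move 1: B@(3,3) -> caps B=0 W=0
Move 2: W@(1,0) -> caps B=0 W=0
Move 3: B@(0,0) -> caps B=0 W=0
Move 4: W@(2,3) -> caps B=0 W=0
Move 5: B@(2,0) -> caps B=0 W=0
Move 6: W@(3,2) -> caps B=0 W=1
Move 7: B@(2,2) -> caps B=0 W=1
Move 8: W@(1,2) -> caps B=0 W=1

Answer: B...
W.W.
B.BW
..W.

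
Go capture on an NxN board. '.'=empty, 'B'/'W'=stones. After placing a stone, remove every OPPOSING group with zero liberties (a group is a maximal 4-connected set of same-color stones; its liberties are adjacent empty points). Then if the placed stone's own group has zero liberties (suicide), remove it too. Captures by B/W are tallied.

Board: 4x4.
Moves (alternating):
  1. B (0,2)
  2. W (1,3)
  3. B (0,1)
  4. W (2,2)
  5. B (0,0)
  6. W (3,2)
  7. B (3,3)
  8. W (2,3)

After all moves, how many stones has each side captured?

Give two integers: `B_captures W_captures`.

Answer: 0 1

Derivation:
Move 1: B@(0,2) -> caps B=0 W=0
Move 2: W@(1,3) -> caps B=0 W=0
Move 3: B@(0,1) -> caps B=0 W=0
Move 4: W@(2,2) -> caps B=0 W=0
Move 5: B@(0,0) -> caps B=0 W=0
Move 6: W@(3,2) -> caps B=0 W=0
Move 7: B@(3,3) -> caps B=0 W=0
Move 8: W@(2,3) -> caps B=0 W=1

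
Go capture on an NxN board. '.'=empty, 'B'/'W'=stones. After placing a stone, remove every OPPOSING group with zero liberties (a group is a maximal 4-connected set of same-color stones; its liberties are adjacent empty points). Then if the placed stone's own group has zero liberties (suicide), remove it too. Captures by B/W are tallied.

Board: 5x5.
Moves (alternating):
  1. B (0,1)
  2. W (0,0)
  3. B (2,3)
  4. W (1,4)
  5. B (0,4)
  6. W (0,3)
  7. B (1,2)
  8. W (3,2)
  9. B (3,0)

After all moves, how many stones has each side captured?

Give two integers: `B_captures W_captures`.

Answer: 0 1

Derivation:
Move 1: B@(0,1) -> caps B=0 W=0
Move 2: W@(0,0) -> caps B=0 W=0
Move 3: B@(2,3) -> caps B=0 W=0
Move 4: W@(1,4) -> caps B=0 W=0
Move 5: B@(0,4) -> caps B=0 W=0
Move 6: W@(0,3) -> caps B=0 W=1
Move 7: B@(1,2) -> caps B=0 W=1
Move 8: W@(3,2) -> caps B=0 W=1
Move 9: B@(3,0) -> caps B=0 W=1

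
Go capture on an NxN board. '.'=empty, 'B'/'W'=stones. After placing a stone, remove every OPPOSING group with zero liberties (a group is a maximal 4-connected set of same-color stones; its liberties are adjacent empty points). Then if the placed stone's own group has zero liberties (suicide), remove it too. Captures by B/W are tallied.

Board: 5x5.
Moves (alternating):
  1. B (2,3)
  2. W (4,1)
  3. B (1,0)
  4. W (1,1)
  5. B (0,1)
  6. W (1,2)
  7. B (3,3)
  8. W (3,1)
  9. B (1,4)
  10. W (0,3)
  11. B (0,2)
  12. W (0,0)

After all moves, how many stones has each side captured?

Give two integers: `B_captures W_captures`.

Move 1: B@(2,3) -> caps B=0 W=0
Move 2: W@(4,1) -> caps B=0 W=0
Move 3: B@(1,0) -> caps B=0 W=0
Move 4: W@(1,1) -> caps B=0 W=0
Move 5: B@(0,1) -> caps B=0 W=0
Move 6: W@(1,2) -> caps B=0 W=0
Move 7: B@(3,3) -> caps B=0 W=0
Move 8: W@(3,1) -> caps B=0 W=0
Move 9: B@(1,4) -> caps B=0 W=0
Move 10: W@(0,3) -> caps B=0 W=0
Move 11: B@(0,2) -> caps B=0 W=0
Move 12: W@(0,0) -> caps B=0 W=2

Answer: 0 2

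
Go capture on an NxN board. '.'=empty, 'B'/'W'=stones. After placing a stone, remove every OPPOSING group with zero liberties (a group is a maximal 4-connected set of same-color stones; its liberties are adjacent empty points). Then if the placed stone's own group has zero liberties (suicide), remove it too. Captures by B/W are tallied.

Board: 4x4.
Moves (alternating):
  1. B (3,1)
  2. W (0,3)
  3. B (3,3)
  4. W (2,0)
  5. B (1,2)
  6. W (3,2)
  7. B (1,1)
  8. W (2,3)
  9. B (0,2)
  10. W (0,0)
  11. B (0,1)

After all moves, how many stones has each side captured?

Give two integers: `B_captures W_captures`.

Answer: 0 1

Derivation:
Move 1: B@(3,1) -> caps B=0 W=0
Move 2: W@(0,3) -> caps B=0 W=0
Move 3: B@(3,3) -> caps B=0 W=0
Move 4: W@(2,0) -> caps B=0 W=0
Move 5: B@(1,2) -> caps B=0 W=0
Move 6: W@(3,2) -> caps B=0 W=0
Move 7: B@(1,1) -> caps B=0 W=0
Move 8: W@(2,3) -> caps B=0 W=1
Move 9: B@(0,2) -> caps B=0 W=1
Move 10: W@(0,0) -> caps B=0 W=1
Move 11: B@(0,1) -> caps B=0 W=1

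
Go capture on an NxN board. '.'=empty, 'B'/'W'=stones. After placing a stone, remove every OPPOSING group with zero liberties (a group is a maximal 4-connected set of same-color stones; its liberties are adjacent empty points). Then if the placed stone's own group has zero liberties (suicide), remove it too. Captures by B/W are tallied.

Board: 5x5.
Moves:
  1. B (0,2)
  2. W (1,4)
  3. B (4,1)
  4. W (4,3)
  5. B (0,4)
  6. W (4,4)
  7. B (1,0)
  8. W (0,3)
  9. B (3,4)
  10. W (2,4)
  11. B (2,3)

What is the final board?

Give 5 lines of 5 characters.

Answer: ..BW.
B...W
...BW
....B
.B.WW

Derivation:
Move 1: B@(0,2) -> caps B=0 W=0
Move 2: W@(1,4) -> caps B=0 W=0
Move 3: B@(4,1) -> caps B=0 W=0
Move 4: W@(4,3) -> caps B=0 W=0
Move 5: B@(0,4) -> caps B=0 W=0
Move 6: W@(4,4) -> caps B=0 W=0
Move 7: B@(1,0) -> caps B=0 W=0
Move 8: W@(0,3) -> caps B=0 W=1
Move 9: B@(3,4) -> caps B=0 W=1
Move 10: W@(2,4) -> caps B=0 W=1
Move 11: B@(2,3) -> caps B=0 W=1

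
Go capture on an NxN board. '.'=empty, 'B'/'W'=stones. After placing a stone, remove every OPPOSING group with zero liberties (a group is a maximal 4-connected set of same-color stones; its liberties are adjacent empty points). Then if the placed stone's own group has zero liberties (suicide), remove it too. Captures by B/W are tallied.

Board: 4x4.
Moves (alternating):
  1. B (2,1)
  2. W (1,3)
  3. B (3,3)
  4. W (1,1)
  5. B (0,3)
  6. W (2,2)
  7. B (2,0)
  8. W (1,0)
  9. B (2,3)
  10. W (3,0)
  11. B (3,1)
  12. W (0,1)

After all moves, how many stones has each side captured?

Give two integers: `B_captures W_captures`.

Answer: 1 0

Derivation:
Move 1: B@(2,1) -> caps B=0 W=0
Move 2: W@(1,3) -> caps B=0 W=0
Move 3: B@(3,3) -> caps B=0 W=0
Move 4: W@(1,1) -> caps B=0 W=0
Move 5: B@(0,3) -> caps B=0 W=0
Move 6: W@(2,2) -> caps B=0 W=0
Move 7: B@(2,0) -> caps B=0 W=0
Move 8: W@(1,0) -> caps B=0 W=0
Move 9: B@(2,3) -> caps B=0 W=0
Move 10: W@(3,0) -> caps B=0 W=0
Move 11: B@(3,1) -> caps B=1 W=0
Move 12: W@(0,1) -> caps B=1 W=0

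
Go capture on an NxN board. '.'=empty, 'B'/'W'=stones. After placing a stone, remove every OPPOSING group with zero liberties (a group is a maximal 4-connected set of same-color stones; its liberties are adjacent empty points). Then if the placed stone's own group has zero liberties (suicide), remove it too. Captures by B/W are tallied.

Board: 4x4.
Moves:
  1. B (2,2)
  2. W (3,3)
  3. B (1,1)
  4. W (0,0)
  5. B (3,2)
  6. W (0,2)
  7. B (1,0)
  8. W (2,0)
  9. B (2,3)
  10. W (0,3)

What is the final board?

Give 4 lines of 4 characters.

Answer: W.WW
BB..
W.BB
..B.

Derivation:
Move 1: B@(2,2) -> caps B=0 W=0
Move 2: W@(3,3) -> caps B=0 W=0
Move 3: B@(1,1) -> caps B=0 W=0
Move 4: W@(0,0) -> caps B=0 W=0
Move 5: B@(3,2) -> caps B=0 W=0
Move 6: W@(0,2) -> caps B=0 W=0
Move 7: B@(1,0) -> caps B=0 W=0
Move 8: W@(2,0) -> caps B=0 W=0
Move 9: B@(2,3) -> caps B=1 W=0
Move 10: W@(0,3) -> caps B=1 W=0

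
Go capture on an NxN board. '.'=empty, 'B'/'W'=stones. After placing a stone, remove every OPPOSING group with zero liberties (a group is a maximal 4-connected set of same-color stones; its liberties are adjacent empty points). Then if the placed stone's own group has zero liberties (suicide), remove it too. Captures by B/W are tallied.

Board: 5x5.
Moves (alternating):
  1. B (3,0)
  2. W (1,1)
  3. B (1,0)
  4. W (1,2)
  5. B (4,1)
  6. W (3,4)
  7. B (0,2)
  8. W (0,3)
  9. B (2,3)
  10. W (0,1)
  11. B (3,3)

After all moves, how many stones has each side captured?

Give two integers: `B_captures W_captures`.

Answer: 0 1

Derivation:
Move 1: B@(3,0) -> caps B=0 W=0
Move 2: W@(1,1) -> caps B=0 W=0
Move 3: B@(1,0) -> caps B=0 W=0
Move 4: W@(1,2) -> caps B=0 W=0
Move 5: B@(4,1) -> caps B=0 W=0
Move 6: W@(3,4) -> caps B=0 W=0
Move 7: B@(0,2) -> caps B=0 W=0
Move 8: W@(0,3) -> caps B=0 W=0
Move 9: B@(2,3) -> caps B=0 W=0
Move 10: W@(0,1) -> caps B=0 W=1
Move 11: B@(3,3) -> caps B=0 W=1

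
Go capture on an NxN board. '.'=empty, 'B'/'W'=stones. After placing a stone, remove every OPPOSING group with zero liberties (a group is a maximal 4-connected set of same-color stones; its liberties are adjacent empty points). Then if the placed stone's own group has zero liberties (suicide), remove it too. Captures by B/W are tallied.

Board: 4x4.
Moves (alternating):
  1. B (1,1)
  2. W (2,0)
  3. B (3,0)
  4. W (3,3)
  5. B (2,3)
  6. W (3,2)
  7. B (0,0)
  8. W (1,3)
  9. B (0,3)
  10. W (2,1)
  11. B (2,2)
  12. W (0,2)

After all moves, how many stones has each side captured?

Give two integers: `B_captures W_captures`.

Answer: 0 1

Derivation:
Move 1: B@(1,1) -> caps B=0 W=0
Move 2: W@(2,0) -> caps B=0 W=0
Move 3: B@(3,0) -> caps B=0 W=0
Move 4: W@(3,3) -> caps B=0 W=0
Move 5: B@(2,3) -> caps B=0 W=0
Move 6: W@(3,2) -> caps B=0 W=0
Move 7: B@(0,0) -> caps B=0 W=0
Move 8: W@(1,3) -> caps B=0 W=0
Move 9: B@(0,3) -> caps B=0 W=0
Move 10: W@(2,1) -> caps B=0 W=0
Move 11: B@(2,2) -> caps B=0 W=0
Move 12: W@(0,2) -> caps B=0 W=1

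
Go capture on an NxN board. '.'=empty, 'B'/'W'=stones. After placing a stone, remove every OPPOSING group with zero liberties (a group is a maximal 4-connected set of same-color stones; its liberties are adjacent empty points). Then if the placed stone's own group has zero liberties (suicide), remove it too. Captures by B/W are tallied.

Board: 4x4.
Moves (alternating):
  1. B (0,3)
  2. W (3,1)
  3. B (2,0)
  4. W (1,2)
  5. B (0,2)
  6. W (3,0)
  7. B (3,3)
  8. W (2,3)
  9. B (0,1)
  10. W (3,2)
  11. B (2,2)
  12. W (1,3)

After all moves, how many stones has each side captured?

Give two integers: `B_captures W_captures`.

Answer: 0 1

Derivation:
Move 1: B@(0,3) -> caps B=0 W=0
Move 2: W@(3,1) -> caps B=0 W=0
Move 3: B@(2,0) -> caps B=0 W=0
Move 4: W@(1,2) -> caps B=0 W=0
Move 5: B@(0,2) -> caps B=0 W=0
Move 6: W@(3,0) -> caps B=0 W=0
Move 7: B@(3,3) -> caps B=0 W=0
Move 8: W@(2,3) -> caps B=0 W=0
Move 9: B@(0,1) -> caps B=0 W=0
Move 10: W@(3,2) -> caps B=0 W=1
Move 11: B@(2,2) -> caps B=0 W=1
Move 12: W@(1,3) -> caps B=0 W=1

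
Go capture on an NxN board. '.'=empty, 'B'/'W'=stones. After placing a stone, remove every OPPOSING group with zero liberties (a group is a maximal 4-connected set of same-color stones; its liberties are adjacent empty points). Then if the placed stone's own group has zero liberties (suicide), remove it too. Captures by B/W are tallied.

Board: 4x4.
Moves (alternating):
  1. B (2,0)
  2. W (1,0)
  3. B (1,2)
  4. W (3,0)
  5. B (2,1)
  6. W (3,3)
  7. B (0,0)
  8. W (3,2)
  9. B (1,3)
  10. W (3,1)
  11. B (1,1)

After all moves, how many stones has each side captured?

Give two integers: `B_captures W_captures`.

Answer: 1 0

Derivation:
Move 1: B@(2,0) -> caps B=0 W=0
Move 2: W@(1,0) -> caps B=0 W=0
Move 3: B@(1,2) -> caps B=0 W=0
Move 4: W@(3,0) -> caps B=0 W=0
Move 5: B@(2,1) -> caps B=0 W=0
Move 6: W@(3,3) -> caps B=0 W=0
Move 7: B@(0,0) -> caps B=0 W=0
Move 8: W@(3,2) -> caps B=0 W=0
Move 9: B@(1,3) -> caps B=0 W=0
Move 10: W@(3,1) -> caps B=0 W=0
Move 11: B@(1,1) -> caps B=1 W=0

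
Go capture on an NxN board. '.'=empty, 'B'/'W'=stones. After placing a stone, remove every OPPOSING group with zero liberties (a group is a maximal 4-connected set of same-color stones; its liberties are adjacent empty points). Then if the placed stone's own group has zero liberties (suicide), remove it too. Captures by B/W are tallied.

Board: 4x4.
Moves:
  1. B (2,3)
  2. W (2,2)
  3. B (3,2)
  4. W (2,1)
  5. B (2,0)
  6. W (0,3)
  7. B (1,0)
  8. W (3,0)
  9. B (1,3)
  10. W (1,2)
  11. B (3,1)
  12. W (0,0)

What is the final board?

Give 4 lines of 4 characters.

Move 1: B@(2,3) -> caps B=0 W=0
Move 2: W@(2,2) -> caps B=0 W=0
Move 3: B@(3,2) -> caps B=0 W=0
Move 4: W@(2,1) -> caps B=0 W=0
Move 5: B@(2,0) -> caps B=0 W=0
Move 6: W@(0,3) -> caps B=0 W=0
Move 7: B@(1,0) -> caps B=0 W=0
Move 8: W@(3,0) -> caps B=0 W=0
Move 9: B@(1,3) -> caps B=0 W=0
Move 10: W@(1,2) -> caps B=0 W=0
Move 11: B@(3,1) -> caps B=1 W=0
Move 12: W@(0,0) -> caps B=1 W=0

Answer: W..W
B.WB
BWWB
.BB.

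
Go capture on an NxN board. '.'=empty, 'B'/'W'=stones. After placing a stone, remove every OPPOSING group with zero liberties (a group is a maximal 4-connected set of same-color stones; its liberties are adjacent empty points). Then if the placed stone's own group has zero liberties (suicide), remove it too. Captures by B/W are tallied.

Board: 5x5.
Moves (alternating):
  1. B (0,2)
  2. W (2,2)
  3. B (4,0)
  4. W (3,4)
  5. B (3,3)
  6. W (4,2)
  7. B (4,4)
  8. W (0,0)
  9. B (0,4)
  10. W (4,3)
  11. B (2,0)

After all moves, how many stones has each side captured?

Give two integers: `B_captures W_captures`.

Answer: 0 1

Derivation:
Move 1: B@(0,2) -> caps B=0 W=0
Move 2: W@(2,2) -> caps B=0 W=0
Move 3: B@(4,0) -> caps B=0 W=0
Move 4: W@(3,4) -> caps B=0 W=0
Move 5: B@(3,3) -> caps B=0 W=0
Move 6: W@(4,2) -> caps B=0 W=0
Move 7: B@(4,4) -> caps B=0 W=0
Move 8: W@(0,0) -> caps B=0 W=0
Move 9: B@(0,4) -> caps B=0 W=0
Move 10: W@(4,3) -> caps B=0 W=1
Move 11: B@(2,0) -> caps B=0 W=1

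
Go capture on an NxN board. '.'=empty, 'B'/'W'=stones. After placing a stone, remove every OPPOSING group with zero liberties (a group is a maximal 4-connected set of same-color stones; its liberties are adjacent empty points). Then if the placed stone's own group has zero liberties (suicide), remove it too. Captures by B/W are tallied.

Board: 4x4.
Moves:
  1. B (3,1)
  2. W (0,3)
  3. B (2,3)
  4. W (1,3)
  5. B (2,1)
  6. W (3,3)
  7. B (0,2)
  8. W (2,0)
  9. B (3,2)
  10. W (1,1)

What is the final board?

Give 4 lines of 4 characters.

Answer: ..BW
.W.W
WB.B
.BB.

Derivation:
Move 1: B@(3,1) -> caps B=0 W=0
Move 2: W@(0,3) -> caps B=0 W=0
Move 3: B@(2,3) -> caps B=0 W=0
Move 4: W@(1,3) -> caps B=0 W=0
Move 5: B@(2,1) -> caps B=0 W=0
Move 6: W@(3,3) -> caps B=0 W=0
Move 7: B@(0,2) -> caps B=0 W=0
Move 8: W@(2,0) -> caps B=0 W=0
Move 9: B@(3,2) -> caps B=1 W=0
Move 10: W@(1,1) -> caps B=1 W=0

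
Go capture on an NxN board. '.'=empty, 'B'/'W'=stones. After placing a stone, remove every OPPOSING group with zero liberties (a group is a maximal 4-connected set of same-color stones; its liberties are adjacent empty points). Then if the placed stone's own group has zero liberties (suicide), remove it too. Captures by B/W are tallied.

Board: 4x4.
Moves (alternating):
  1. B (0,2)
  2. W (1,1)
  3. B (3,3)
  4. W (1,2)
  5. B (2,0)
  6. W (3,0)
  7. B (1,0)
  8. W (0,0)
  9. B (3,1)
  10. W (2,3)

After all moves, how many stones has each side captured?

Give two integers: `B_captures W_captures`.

Answer: 1 0

Derivation:
Move 1: B@(0,2) -> caps B=0 W=0
Move 2: W@(1,1) -> caps B=0 W=0
Move 3: B@(3,3) -> caps B=0 W=0
Move 4: W@(1,2) -> caps B=0 W=0
Move 5: B@(2,0) -> caps B=0 W=0
Move 6: W@(3,0) -> caps B=0 W=0
Move 7: B@(1,0) -> caps B=0 W=0
Move 8: W@(0,0) -> caps B=0 W=0
Move 9: B@(3,1) -> caps B=1 W=0
Move 10: W@(2,3) -> caps B=1 W=0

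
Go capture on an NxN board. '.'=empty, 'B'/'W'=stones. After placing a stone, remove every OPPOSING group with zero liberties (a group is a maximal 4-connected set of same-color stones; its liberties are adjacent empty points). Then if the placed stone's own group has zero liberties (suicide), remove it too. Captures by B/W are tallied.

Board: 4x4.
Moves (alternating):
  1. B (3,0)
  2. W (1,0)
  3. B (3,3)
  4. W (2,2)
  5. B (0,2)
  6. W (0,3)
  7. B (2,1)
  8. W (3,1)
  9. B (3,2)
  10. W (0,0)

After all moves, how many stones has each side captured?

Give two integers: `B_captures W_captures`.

Answer: 1 0

Derivation:
Move 1: B@(3,0) -> caps B=0 W=0
Move 2: W@(1,0) -> caps B=0 W=0
Move 3: B@(3,3) -> caps B=0 W=0
Move 4: W@(2,2) -> caps B=0 W=0
Move 5: B@(0,2) -> caps B=0 W=0
Move 6: W@(0,3) -> caps B=0 W=0
Move 7: B@(2,1) -> caps B=0 W=0
Move 8: W@(3,1) -> caps B=0 W=0
Move 9: B@(3,2) -> caps B=1 W=0
Move 10: W@(0,0) -> caps B=1 W=0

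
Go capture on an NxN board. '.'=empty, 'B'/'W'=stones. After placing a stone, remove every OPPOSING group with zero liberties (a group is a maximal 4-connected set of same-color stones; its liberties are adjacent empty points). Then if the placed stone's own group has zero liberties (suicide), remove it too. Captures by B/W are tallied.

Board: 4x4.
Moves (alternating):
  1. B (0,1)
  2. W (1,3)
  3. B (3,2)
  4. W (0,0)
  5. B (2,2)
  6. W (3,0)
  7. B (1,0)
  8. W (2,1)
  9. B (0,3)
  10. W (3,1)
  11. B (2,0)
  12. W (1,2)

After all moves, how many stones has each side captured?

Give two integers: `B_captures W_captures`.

Move 1: B@(0,1) -> caps B=0 W=0
Move 2: W@(1,3) -> caps B=0 W=0
Move 3: B@(3,2) -> caps B=0 W=0
Move 4: W@(0,0) -> caps B=0 W=0
Move 5: B@(2,2) -> caps B=0 W=0
Move 6: W@(3,0) -> caps B=0 W=0
Move 7: B@(1,0) -> caps B=1 W=0
Move 8: W@(2,1) -> caps B=1 W=0
Move 9: B@(0,3) -> caps B=1 W=0
Move 10: W@(3,1) -> caps B=1 W=0
Move 11: B@(2,0) -> caps B=1 W=0
Move 12: W@(1,2) -> caps B=1 W=0

Answer: 1 0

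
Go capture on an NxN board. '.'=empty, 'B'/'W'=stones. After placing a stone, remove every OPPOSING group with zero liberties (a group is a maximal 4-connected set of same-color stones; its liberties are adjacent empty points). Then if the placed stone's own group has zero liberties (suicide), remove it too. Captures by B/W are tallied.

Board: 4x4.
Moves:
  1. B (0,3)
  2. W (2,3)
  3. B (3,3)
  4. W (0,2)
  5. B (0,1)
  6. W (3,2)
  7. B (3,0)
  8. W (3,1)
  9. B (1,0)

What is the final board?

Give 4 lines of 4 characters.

Move 1: B@(0,3) -> caps B=0 W=0
Move 2: W@(2,3) -> caps B=0 W=0
Move 3: B@(3,3) -> caps B=0 W=0
Move 4: W@(0,2) -> caps B=0 W=0
Move 5: B@(0,1) -> caps B=0 W=0
Move 6: W@(3,2) -> caps B=0 W=1
Move 7: B@(3,0) -> caps B=0 W=1
Move 8: W@(3,1) -> caps B=0 W=1
Move 9: B@(1,0) -> caps B=0 W=1

Answer: .BWB
B...
...W
BWW.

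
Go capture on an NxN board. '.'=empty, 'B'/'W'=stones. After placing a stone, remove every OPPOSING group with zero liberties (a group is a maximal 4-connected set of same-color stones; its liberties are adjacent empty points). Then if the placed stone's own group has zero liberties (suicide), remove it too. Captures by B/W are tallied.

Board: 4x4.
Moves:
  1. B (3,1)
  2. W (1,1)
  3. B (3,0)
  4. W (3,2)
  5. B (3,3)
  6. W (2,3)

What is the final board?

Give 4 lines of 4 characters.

Move 1: B@(3,1) -> caps B=0 W=0
Move 2: W@(1,1) -> caps B=0 W=0
Move 3: B@(3,0) -> caps B=0 W=0
Move 4: W@(3,2) -> caps B=0 W=0
Move 5: B@(3,3) -> caps B=0 W=0
Move 6: W@(2,3) -> caps B=0 W=1

Answer: ....
.W..
...W
BBW.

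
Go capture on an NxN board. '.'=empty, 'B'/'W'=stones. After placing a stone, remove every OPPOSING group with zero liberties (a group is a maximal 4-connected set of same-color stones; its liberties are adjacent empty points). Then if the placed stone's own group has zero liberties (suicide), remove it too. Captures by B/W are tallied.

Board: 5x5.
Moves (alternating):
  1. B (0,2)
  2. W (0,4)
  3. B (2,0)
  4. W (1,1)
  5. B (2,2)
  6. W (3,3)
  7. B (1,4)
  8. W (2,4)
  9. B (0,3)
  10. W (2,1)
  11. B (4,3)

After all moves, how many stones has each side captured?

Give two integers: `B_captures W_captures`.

Move 1: B@(0,2) -> caps B=0 W=0
Move 2: W@(0,4) -> caps B=0 W=0
Move 3: B@(2,0) -> caps B=0 W=0
Move 4: W@(1,1) -> caps B=0 W=0
Move 5: B@(2,2) -> caps B=0 W=0
Move 6: W@(3,3) -> caps B=0 W=0
Move 7: B@(1,4) -> caps B=0 W=0
Move 8: W@(2,4) -> caps B=0 W=0
Move 9: B@(0,3) -> caps B=1 W=0
Move 10: W@(2,1) -> caps B=1 W=0
Move 11: B@(4,3) -> caps B=1 W=0

Answer: 1 0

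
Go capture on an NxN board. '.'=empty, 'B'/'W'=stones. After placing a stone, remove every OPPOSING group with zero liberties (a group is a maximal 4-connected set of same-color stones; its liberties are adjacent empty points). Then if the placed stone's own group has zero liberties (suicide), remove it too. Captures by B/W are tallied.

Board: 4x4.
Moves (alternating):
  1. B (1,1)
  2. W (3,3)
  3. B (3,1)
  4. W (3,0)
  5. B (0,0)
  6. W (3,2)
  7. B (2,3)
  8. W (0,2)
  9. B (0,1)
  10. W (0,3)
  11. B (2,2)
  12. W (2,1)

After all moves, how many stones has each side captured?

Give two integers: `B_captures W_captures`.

Move 1: B@(1,1) -> caps B=0 W=0
Move 2: W@(3,3) -> caps B=0 W=0
Move 3: B@(3,1) -> caps B=0 W=0
Move 4: W@(3,0) -> caps B=0 W=0
Move 5: B@(0,0) -> caps B=0 W=0
Move 6: W@(3,2) -> caps B=0 W=0
Move 7: B@(2,3) -> caps B=0 W=0
Move 8: W@(0,2) -> caps B=0 W=0
Move 9: B@(0,1) -> caps B=0 W=0
Move 10: W@(0,3) -> caps B=0 W=0
Move 11: B@(2,2) -> caps B=2 W=0
Move 12: W@(2,1) -> caps B=2 W=0

Answer: 2 0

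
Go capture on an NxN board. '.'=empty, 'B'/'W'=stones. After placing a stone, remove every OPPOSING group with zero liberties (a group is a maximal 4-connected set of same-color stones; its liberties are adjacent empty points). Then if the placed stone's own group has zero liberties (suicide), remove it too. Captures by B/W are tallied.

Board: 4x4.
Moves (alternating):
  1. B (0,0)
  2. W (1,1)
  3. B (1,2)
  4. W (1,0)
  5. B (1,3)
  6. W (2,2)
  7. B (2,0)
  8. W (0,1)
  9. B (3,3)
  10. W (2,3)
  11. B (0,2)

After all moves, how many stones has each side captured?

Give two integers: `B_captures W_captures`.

Move 1: B@(0,0) -> caps B=0 W=0
Move 2: W@(1,1) -> caps B=0 W=0
Move 3: B@(1,2) -> caps B=0 W=0
Move 4: W@(1,0) -> caps B=0 W=0
Move 5: B@(1,3) -> caps B=0 W=0
Move 6: W@(2,2) -> caps B=0 W=0
Move 7: B@(2,0) -> caps B=0 W=0
Move 8: W@(0,1) -> caps B=0 W=1
Move 9: B@(3,3) -> caps B=0 W=1
Move 10: W@(2,3) -> caps B=0 W=1
Move 11: B@(0,2) -> caps B=0 W=1

Answer: 0 1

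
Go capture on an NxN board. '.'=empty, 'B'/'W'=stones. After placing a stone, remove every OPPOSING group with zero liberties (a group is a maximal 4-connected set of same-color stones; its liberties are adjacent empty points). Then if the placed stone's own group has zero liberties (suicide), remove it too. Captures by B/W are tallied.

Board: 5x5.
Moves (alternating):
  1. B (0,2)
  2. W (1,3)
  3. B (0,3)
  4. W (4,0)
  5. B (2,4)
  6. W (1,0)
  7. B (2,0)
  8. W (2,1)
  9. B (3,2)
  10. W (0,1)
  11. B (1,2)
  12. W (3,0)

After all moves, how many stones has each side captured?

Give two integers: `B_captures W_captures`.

Answer: 0 1

Derivation:
Move 1: B@(0,2) -> caps B=0 W=0
Move 2: W@(1,3) -> caps B=0 W=0
Move 3: B@(0,3) -> caps B=0 W=0
Move 4: W@(4,0) -> caps B=0 W=0
Move 5: B@(2,4) -> caps B=0 W=0
Move 6: W@(1,0) -> caps B=0 W=0
Move 7: B@(2,0) -> caps B=0 W=0
Move 8: W@(2,1) -> caps B=0 W=0
Move 9: B@(3,2) -> caps B=0 W=0
Move 10: W@(0,1) -> caps B=0 W=0
Move 11: B@(1,2) -> caps B=0 W=0
Move 12: W@(3,0) -> caps B=0 W=1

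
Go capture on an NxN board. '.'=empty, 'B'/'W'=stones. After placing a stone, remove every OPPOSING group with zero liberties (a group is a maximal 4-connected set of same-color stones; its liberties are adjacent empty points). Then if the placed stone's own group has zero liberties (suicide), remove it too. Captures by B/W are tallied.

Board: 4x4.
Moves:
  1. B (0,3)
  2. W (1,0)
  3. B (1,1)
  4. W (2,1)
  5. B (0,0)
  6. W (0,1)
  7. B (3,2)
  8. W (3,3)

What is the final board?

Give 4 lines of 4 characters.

Move 1: B@(0,3) -> caps B=0 W=0
Move 2: W@(1,0) -> caps B=0 W=0
Move 3: B@(1,1) -> caps B=0 W=0
Move 4: W@(2,1) -> caps B=0 W=0
Move 5: B@(0,0) -> caps B=0 W=0
Move 6: W@(0,1) -> caps B=0 W=1
Move 7: B@(3,2) -> caps B=0 W=1
Move 8: W@(3,3) -> caps B=0 W=1

Answer: .W.B
WB..
.W..
..BW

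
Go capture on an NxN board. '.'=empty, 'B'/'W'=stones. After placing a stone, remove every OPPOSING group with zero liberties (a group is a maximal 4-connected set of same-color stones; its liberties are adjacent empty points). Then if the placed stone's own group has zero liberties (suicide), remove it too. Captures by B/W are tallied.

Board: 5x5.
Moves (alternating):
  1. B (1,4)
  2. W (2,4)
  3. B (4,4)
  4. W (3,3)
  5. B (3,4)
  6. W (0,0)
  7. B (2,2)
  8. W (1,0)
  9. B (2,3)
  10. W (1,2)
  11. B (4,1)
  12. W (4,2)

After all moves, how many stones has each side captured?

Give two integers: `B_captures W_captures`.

Answer: 1 0

Derivation:
Move 1: B@(1,4) -> caps B=0 W=0
Move 2: W@(2,4) -> caps B=0 W=0
Move 3: B@(4,4) -> caps B=0 W=0
Move 4: W@(3,3) -> caps B=0 W=0
Move 5: B@(3,4) -> caps B=0 W=0
Move 6: W@(0,0) -> caps B=0 W=0
Move 7: B@(2,2) -> caps B=0 W=0
Move 8: W@(1,0) -> caps B=0 W=0
Move 9: B@(2,3) -> caps B=1 W=0
Move 10: W@(1,2) -> caps B=1 W=0
Move 11: B@(4,1) -> caps B=1 W=0
Move 12: W@(4,2) -> caps B=1 W=0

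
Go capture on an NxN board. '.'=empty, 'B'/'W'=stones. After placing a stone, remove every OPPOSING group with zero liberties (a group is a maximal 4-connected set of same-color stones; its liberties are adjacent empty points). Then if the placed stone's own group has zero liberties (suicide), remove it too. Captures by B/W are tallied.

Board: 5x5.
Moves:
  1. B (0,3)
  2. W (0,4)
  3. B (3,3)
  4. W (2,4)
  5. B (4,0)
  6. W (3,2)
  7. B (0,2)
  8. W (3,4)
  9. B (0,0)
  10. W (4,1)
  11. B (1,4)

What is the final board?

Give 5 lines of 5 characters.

Answer: B.BB.
....B
....W
..WBW
BW...

Derivation:
Move 1: B@(0,3) -> caps B=0 W=0
Move 2: W@(0,4) -> caps B=0 W=0
Move 3: B@(3,3) -> caps B=0 W=0
Move 4: W@(2,4) -> caps B=0 W=0
Move 5: B@(4,0) -> caps B=0 W=0
Move 6: W@(3,2) -> caps B=0 W=0
Move 7: B@(0,2) -> caps B=0 W=0
Move 8: W@(3,4) -> caps B=0 W=0
Move 9: B@(0,0) -> caps B=0 W=0
Move 10: W@(4,1) -> caps B=0 W=0
Move 11: B@(1,4) -> caps B=1 W=0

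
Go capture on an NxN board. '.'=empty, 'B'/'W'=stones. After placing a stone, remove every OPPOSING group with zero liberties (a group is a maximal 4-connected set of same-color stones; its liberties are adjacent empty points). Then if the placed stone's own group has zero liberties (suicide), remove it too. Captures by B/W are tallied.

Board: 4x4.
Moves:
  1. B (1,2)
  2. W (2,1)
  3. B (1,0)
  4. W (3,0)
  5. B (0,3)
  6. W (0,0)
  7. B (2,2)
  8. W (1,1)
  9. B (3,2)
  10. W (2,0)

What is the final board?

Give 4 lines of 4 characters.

Answer: W..B
.WB.
WWB.
W.B.

Derivation:
Move 1: B@(1,2) -> caps B=0 W=0
Move 2: W@(2,1) -> caps B=0 W=0
Move 3: B@(1,0) -> caps B=0 W=0
Move 4: W@(3,0) -> caps B=0 W=0
Move 5: B@(0,3) -> caps B=0 W=0
Move 6: W@(0,0) -> caps B=0 W=0
Move 7: B@(2,2) -> caps B=0 W=0
Move 8: W@(1,1) -> caps B=0 W=0
Move 9: B@(3,2) -> caps B=0 W=0
Move 10: W@(2,0) -> caps B=0 W=1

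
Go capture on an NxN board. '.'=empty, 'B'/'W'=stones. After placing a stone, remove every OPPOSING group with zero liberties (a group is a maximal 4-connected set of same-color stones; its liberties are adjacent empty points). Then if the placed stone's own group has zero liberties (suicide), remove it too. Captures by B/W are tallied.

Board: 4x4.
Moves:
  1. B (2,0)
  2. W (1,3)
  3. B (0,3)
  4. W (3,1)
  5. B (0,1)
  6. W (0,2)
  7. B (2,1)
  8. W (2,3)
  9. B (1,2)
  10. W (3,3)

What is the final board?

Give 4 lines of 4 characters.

Move 1: B@(2,0) -> caps B=0 W=0
Move 2: W@(1,3) -> caps B=0 W=0
Move 3: B@(0,3) -> caps B=0 W=0
Move 4: W@(3,1) -> caps B=0 W=0
Move 5: B@(0,1) -> caps B=0 W=0
Move 6: W@(0,2) -> caps B=0 W=1
Move 7: B@(2,1) -> caps B=0 W=1
Move 8: W@(2,3) -> caps B=0 W=1
Move 9: B@(1,2) -> caps B=0 W=1
Move 10: W@(3,3) -> caps B=0 W=1

Answer: .BW.
..BW
BB.W
.W.W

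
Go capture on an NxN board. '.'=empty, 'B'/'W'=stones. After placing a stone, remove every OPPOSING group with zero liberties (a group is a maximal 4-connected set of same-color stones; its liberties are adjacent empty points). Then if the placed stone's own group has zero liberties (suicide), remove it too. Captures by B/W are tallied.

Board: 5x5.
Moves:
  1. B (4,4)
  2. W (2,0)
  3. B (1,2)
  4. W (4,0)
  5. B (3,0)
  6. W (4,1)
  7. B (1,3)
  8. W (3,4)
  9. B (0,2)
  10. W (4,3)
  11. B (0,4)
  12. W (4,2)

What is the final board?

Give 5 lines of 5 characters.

Answer: ..B.B
..BB.
W....
B...W
WWWW.

Derivation:
Move 1: B@(4,4) -> caps B=0 W=0
Move 2: W@(2,0) -> caps B=0 W=0
Move 3: B@(1,2) -> caps B=0 W=0
Move 4: W@(4,0) -> caps B=0 W=0
Move 5: B@(3,0) -> caps B=0 W=0
Move 6: W@(4,1) -> caps B=0 W=0
Move 7: B@(1,3) -> caps B=0 W=0
Move 8: W@(3,4) -> caps B=0 W=0
Move 9: B@(0,2) -> caps B=0 W=0
Move 10: W@(4,3) -> caps B=0 W=1
Move 11: B@(0,4) -> caps B=0 W=1
Move 12: W@(4,2) -> caps B=0 W=1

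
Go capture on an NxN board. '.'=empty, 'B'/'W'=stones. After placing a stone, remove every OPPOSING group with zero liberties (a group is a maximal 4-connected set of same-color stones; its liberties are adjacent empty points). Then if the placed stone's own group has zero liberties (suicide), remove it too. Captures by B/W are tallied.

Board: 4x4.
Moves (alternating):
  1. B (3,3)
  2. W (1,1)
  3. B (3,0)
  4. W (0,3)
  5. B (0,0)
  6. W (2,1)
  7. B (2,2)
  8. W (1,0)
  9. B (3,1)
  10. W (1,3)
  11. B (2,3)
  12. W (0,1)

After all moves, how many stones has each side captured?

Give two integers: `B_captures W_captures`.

Move 1: B@(3,3) -> caps B=0 W=0
Move 2: W@(1,1) -> caps B=0 W=0
Move 3: B@(3,0) -> caps B=0 W=0
Move 4: W@(0,3) -> caps B=0 W=0
Move 5: B@(0,0) -> caps B=0 W=0
Move 6: W@(2,1) -> caps B=0 W=0
Move 7: B@(2,2) -> caps B=0 W=0
Move 8: W@(1,0) -> caps B=0 W=0
Move 9: B@(3,1) -> caps B=0 W=0
Move 10: W@(1,3) -> caps B=0 W=0
Move 11: B@(2,3) -> caps B=0 W=0
Move 12: W@(0,1) -> caps B=0 W=1

Answer: 0 1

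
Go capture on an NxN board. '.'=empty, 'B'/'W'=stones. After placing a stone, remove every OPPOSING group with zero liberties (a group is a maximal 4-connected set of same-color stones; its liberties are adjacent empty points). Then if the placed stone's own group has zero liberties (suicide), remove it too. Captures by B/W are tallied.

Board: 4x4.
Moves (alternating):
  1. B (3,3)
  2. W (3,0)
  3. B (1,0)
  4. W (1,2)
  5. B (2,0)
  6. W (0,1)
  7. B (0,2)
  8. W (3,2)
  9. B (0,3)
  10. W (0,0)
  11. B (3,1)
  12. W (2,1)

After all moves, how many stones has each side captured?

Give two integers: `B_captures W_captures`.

Answer: 1 0

Derivation:
Move 1: B@(3,3) -> caps B=0 W=0
Move 2: W@(3,0) -> caps B=0 W=0
Move 3: B@(1,0) -> caps B=0 W=0
Move 4: W@(1,2) -> caps B=0 W=0
Move 5: B@(2,0) -> caps B=0 W=0
Move 6: W@(0,1) -> caps B=0 W=0
Move 7: B@(0,2) -> caps B=0 W=0
Move 8: W@(3,2) -> caps B=0 W=0
Move 9: B@(0,3) -> caps B=0 W=0
Move 10: W@(0,0) -> caps B=0 W=0
Move 11: B@(3,1) -> caps B=1 W=0
Move 12: W@(2,1) -> caps B=1 W=0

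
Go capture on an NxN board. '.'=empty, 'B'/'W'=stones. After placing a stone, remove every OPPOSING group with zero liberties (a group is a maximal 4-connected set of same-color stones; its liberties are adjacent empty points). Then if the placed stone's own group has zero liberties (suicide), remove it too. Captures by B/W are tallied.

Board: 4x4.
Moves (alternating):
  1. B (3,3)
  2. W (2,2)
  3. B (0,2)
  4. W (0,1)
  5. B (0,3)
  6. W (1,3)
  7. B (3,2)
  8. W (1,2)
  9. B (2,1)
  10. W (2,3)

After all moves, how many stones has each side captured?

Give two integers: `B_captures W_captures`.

Move 1: B@(3,3) -> caps B=0 W=0
Move 2: W@(2,2) -> caps B=0 W=0
Move 3: B@(0,2) -> caps B=0 W=0
Move 4: W@(0,1) -> caps B=0 W=0
Move 5: B@(0,3) -> caps B=0 W=0
Move 6: W@(1,3) -> caps B=0 W=0
Move 7: B@(3,2) -> caps B=0 W=0
Move 8: W@(1,2) -> caps B=0 W=2
Move 9: B@(2,1) -> caps B=0 W=2
Move 10: W@(2,3) -> caps B=0 W=2

Answer: 0 2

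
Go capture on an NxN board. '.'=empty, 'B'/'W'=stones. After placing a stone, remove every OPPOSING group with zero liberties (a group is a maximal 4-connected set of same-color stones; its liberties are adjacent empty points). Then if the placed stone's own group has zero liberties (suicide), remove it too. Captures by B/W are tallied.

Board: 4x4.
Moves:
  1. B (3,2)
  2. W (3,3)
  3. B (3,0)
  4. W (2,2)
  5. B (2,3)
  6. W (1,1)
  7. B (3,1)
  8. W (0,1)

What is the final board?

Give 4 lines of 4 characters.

Answer: .W..
.W..
..WB
BBB.

Derivation:
Move 1: B@(3,2) -> caps B=0 W=0
Move 2: W@(3,3) -> caps B=0 W=0
Move 3: B@(3,0) -> caps B=0 W=0
Move 4: W@(2,2) -> caps B=0 W=0
Move 5: B@(2,3) -> caps B=1 W=0
Move 6: W@(1,1) -> caps B=1 W=0
Move 7: B@(3,1) -> caps B=1 W=0
Move 8: W@(0,1) -> caps B=1 W=0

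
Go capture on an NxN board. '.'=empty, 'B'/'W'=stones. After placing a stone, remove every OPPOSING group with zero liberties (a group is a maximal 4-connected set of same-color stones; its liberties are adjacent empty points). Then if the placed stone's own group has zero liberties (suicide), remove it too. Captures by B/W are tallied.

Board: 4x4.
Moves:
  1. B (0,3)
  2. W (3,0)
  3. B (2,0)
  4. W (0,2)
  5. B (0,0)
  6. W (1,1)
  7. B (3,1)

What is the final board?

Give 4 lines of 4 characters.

Answer: B.WB
.W..
B...
.B..

Derivation:
Move 1: B@(0,3) -> caps B=0 W=0
Move 2: W@(3,0) -> caps B=0 W=0
Move 3: B@(2,0) -> caps B=0 W=0
Move 4: W@(0,2) -> caps B=0 W=0
Move 5: B@(0,0) -> caps B=0 W=0
Move 6: W@(1,1) -> caps B=0 W=0
Move 7: B@(3,1) -> caps B=1 W=0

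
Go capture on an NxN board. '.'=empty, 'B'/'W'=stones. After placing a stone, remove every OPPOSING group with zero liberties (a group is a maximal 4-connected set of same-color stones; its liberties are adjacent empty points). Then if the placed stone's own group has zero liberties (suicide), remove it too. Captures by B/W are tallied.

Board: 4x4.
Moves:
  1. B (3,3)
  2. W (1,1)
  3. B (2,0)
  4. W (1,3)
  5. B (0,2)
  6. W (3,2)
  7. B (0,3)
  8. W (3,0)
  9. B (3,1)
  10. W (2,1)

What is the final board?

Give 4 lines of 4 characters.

Answer: ..BB
.W.W
BW..
.BWB

Derivation:
Move 1: B@(3,3) -> caps B=0 W=0
Move 2: W@(1,1) -> caps B=0 W=0
Move 3: B@(2,0) -> caps B=0 W=0
Move 4: W@(1,3) -> caps B=0 W=0
Move 5: B@(0,2) -> caps B=0 W=0
Move 6: W@(3,2) -> caps B=0 W=0
Move 7: B@(0,3) -> caps B=0 W=0
Move 8: W@(3,0) -> caps B=0 W=0
Move 9: B@(3,1) -> caps B=1 W=0
Move 10: W@(2,1) -> caps B=1 W=0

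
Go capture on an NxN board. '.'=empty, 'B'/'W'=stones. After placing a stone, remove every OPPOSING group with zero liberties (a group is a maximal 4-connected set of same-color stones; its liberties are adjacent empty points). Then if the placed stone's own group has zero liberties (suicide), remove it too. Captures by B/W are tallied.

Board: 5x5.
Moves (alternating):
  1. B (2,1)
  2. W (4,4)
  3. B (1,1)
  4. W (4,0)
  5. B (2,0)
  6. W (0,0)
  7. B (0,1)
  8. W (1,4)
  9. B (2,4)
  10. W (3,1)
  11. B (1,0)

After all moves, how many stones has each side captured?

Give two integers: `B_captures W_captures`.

Answer: 1 0

Derivation:
Move 1: B@(2,1) -> caps B=0 W=0
Move 2: W@(4,4) -> caps B=0 W=0
Move 3: B@(1,1) -> caps B=0 W=0
Move 4: W@(4,0) -> caps B=0 W=0
Move 5: B@(2,0) -> caps B=0 W=0
Move 6: W@(0,0) -> caps B=0 W=0
Move 7: B@(0,1) -> caps B=0 W=0
Move 8: W@(1,4) -> caps B=0 W=0
Move 9: B@(2,4) -> caps B=0 W=0
Move 10: W@(3,1) -> caps B=0 W=0
Move 11: B@(1,0) -> caps B=1 W=0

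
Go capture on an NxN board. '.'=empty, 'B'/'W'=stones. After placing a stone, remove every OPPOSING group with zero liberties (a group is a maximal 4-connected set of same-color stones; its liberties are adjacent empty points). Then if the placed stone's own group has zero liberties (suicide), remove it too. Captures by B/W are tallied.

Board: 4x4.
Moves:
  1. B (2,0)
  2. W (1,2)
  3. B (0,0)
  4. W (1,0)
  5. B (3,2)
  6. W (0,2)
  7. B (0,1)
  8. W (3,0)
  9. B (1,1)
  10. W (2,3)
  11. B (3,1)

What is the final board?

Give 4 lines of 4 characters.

Move 1: B@(2,0) -> caps B=0 W=0
Move 2: W@(1,2) -> caps B=0 W=0
Move 3: B@(0,0) -> caps B=0 W=0
Move 4: W@(1,0) -> caps B=0 W=0
Move 5: B@(3,2) -> caps B=0 W=0
Move 6: W@(0,2) -> caps B=0 W=0
Move 7: B@(0,1) -> caps B=0 W=0
Move 8: W@(3,0) -> caps B=0 W=0
Move 9: B@(1,1) -> caps B=1 W=0
Move 10: W@(2,3) -> caps B=1 W=0
Move 11: B@(3,1) -> caps B=2 W=0

Answer: BBW.
.BW.
B..W
.BB.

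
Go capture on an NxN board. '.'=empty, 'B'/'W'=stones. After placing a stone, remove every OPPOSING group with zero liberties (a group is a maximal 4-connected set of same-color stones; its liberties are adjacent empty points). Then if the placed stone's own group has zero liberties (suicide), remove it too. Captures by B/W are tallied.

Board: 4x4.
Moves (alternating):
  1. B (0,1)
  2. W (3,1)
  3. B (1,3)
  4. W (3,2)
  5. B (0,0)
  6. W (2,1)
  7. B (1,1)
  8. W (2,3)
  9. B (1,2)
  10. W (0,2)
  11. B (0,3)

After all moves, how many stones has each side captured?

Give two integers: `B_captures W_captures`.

Move 1: B@(0,1) -> caps B=0 W=0
Move 2: W@(3,1) -> caps B=0 W=0
Move 3: B@(1,3) -> caps B=0 W=0
Move 4: W@(3,2) -> caps B=0 W=0
Move 5: B@(0,0) -> caps B=0 W=0
Move 6: W@(2,1) -> caps B=0 W=0
Move 7: B@(1,1) -> caps B=0 W=0
Move 8: W@(2,3) -> caps B=0 W=0
Move 9: B@(1,2) -> caps B=0 W=0
Move 10: W@(0,2) -> caps B=0 W=0
Move 11: B@(0,3) -> caps B=1 W=0

Answer: 1 0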